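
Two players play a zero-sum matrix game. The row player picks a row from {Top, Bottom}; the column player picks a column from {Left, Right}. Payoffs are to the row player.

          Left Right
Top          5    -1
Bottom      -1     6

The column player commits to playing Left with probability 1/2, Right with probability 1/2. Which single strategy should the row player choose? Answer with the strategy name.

Bottom

Expected payoff of Top: (1/2)·5 + (1/2)·(-1) = 2.
Expected payoff of Bottom: (1/2)·(-1) + (1/2)·6 = 5/2.
The largest is 5/2, so the row player's best response is Bottom.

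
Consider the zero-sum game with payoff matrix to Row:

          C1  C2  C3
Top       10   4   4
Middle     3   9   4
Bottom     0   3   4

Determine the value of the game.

4

Row minima: Top → 4, Middle → 3, Bottom → 0; maximin = 4.
Column maxima: C1 → 10, C2 → 9, C3 → 4; minimax = 4.
Since maximin = minimax = 4, there is a saddle point and the value is 4.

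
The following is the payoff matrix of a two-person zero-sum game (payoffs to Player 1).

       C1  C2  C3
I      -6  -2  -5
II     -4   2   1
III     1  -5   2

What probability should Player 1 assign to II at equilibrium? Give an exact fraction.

1/2

Row minima: I → -6, II → -4, III → -5; maximin = -4.
Column maxima: C1 → 1, C2 → 2, C3 → 2; minimax = 1.
-4 ≠ 1, so there is no saddle point; optimal play is mixed.
I is strictly dominated by II, so Player 1 never plays it.
C3 is strictly dominated by C1 (it gives Player 1 strictly more in every row), so Player 2 never plays it.
On the remaining 2×2 (II, III vs C1, C2):
Let Player 1 play II with probability p. Expected payoff against C1: (-4)p + 1(1−p) = −5p + 1; against C2: 2p + (-5)(1−p) = 7p − 5.
Setting these equal: −5p + 1 = 7p − 5 ⇒ −12p = -6 ⇒ p = 1/2, and the value is (-5)·(1/2) + 1 = -3/2.
For Player 2: with q = P(C1), equating II's and III's payoffs gives −6q + 2 = 6q − 5 ⇒ q = 7/12.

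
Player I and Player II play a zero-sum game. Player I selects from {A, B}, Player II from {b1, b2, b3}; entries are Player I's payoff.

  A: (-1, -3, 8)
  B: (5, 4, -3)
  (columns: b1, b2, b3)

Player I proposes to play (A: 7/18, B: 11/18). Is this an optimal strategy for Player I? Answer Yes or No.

Against b1 this mix gives (7/18)·(-1) + (11/18)·5 = 8/3.
Against b2 this mix gives (7/18)·(-3) + (11/18)·4 = 23/18.
Against b3 this mix gives (7/18)·8 + (11/18)·(-3) = 23/18.
All of Player II's active replies (b2, b3) yield 23/18, and no column does worse for Player I. The mix makes Player II indifferent and guarantees 23/18, so it is optimal.

Yes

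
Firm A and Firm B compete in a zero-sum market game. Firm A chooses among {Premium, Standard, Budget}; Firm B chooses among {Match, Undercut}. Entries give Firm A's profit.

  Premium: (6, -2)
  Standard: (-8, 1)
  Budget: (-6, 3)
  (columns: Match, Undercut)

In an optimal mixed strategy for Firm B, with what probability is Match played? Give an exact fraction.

Row minima: Premium → -2, Standard → -8, Budget → -6; maximin = -2.
Column maxima: Match → 6, Undercut → 3; minimax = 3.
-2 ≠ 3, so there is no saddle point; optimal play is mixed.
Standard is strictly dominated by Budget, so Firm A never plays it.
On the remaining 2×2 (Premium, Budget vs Match, Undercut):
Let Firm A play Premium with probability p. Expected payoff against Match: 6p + (-6)(1−p) = 12p − 6; against Undercut: (-2)p + 3(1−p) = −5p + 3.
Setting these equal: 12p − 6 = −5p + 3 ⇒ 17p = 9 ⇒ p = 9/17, and the value is (12)·(9/17) − 6 = 6/17.
For Firm B: with q = P(Match), equating Premium's and Budget's payoffs gives 8q − 2 = −9q + 3 ⇒ q = 5/17.

5/17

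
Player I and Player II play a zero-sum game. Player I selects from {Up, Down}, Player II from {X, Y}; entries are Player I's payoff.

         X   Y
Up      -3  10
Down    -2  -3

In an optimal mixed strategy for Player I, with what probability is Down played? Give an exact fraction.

13/14

Row minima: Up → -3, Down → -3; maximin = -3.
Column maxima: X → -2, Y → 10; minimax = -2.
-3 ≠ -2, so there is no saddle point; optimal play is mixed.
Let Player I play Up with probability p. Expected payoff against X: (-3)p + (-2)(1−p) = −p − 2; against Y: 10p + (-3)(1−p) = 13p − 3.
Setting these equal: −p − 2 = 13p − 3 ⇒ −14p = -1 ⇒ p = 1/14, and the value is (-1)·(1/14) − 2 = -29/14.
For Player II: with q = P(X), equating Up's and Down's payoffs gives −13q + 10 = q − 3 ⇒ q = 13/14.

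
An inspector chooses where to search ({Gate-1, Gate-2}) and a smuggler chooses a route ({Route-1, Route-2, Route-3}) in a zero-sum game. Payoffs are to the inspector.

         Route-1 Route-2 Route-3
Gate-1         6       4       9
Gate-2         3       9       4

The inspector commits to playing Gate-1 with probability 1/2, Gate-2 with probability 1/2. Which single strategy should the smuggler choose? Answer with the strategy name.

If the smuggler plays Route-1, the inspector's expected payoff is (1/2)·6 + (1/2)·3 = 9/2.
If the smuggler plays Route-2, the inspector's expected payoff is (1/2)·4 + (1/2)·9 = 13/2.
If the smuggler plays Route-3, the inspector's expected payoff is (1/2)·9 + (1/2)·4 = 13/2.
The smuggler minimizes the inspector's payoff; the smallest is 9/2, so the best response is Route-1.

Route-1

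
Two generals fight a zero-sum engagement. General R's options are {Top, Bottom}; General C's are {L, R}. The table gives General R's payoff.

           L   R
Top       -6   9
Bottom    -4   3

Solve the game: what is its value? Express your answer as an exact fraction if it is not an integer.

-4

Row minima: Top → -6, Bottom → -4; maximin = -4.
Column maxima: L → -4, R → 9; minimax = -4.
Since maximin = minimax = -4, there is a saddle point and the value is -4.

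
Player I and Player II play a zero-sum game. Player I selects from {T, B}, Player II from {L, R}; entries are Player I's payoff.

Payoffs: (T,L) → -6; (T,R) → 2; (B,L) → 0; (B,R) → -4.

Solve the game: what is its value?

-2

Row minima: T → -6, B → -4; maximin = -4.
Column maxima: L → 0, R → 2; minimax = 0.
-4 ≠ 0, so there is no saddle point; optimal play is mixed.
Let Player I play T with probability p. Expected payoff against L: (-6)p + 0(1−p) = −6p; against R: 2p + (-4)(1−p) = 6p − 4.
Setting these equal: −6p = 6p − 4 ⇒ −12p = -4 ⇒ p = 1/3, and the value is (-6)·(1/3) = -2.
For Player II: with q = P(L), equating T's and B's payoffs gives −8q + 2 = 4q − 4 ⇒ q = 1/2.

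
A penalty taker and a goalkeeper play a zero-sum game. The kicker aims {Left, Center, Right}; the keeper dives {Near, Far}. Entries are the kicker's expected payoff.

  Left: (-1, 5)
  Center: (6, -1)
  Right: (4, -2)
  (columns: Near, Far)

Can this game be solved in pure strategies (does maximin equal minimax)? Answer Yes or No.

No

Row minima: Left → -1, Center → -1, Right → -2; maximin = -1.
Column maxima: Near → 6, Far → 5; minimax = 5.
-1 ≠ 5, so no pure-strategy equilibrium exists.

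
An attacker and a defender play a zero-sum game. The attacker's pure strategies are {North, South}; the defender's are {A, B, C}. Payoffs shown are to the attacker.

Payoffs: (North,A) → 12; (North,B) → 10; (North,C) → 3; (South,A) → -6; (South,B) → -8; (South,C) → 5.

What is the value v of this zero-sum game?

Row minima: North → 3, South → -8; maximin = 3.
Column maxima: A → 12, B → 10, C → 5; minimax = 5.
3 ≠ 5, so there is no saddle point; optimal play is mixed.
A is strictly dominated by B (it gives the attacker strictly more in every row), so the defender never plays it.
On the remaining 2×2 (North, South vs B, C):
Let the attacker play North with probability p. Expected payoff against B: 10p + (-8)(1−p) = 18p − 8; against C: 3p + 5(1−p) = −2p + 5.
Setting these equal: 18p − 8 = −2p + 5 ⇒ 20p = 13 ⇒ p = 13/20, and the value is (18)·(13/20) − 8 = 37/10.
For the defender: with q = P(B), equating North's and South's payoffs gives 7q + 3 = −13q + 5 ⇒ q = 1/10.

37/10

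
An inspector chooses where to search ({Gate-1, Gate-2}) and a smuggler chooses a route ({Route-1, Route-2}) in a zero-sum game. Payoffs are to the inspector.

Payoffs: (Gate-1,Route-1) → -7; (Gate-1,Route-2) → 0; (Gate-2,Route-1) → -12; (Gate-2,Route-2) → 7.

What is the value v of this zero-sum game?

Row minima: Gate-1 → -7, Gate-2 → -12; maximin = -7.
Column maxima: Route-1 → -7, Route-2 → 7; minimax = -7.
Since maximin = minimax = -7, there is a saddle point and the value is -7.

-7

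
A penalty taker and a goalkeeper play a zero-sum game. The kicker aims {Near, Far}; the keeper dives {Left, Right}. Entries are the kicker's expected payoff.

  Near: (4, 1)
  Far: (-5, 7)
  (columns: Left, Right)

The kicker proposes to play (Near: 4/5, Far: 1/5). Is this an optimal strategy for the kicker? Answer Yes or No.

Against Left this mix gives (4/5)·4 + (1/5)·(-5) = 11/5.
Against Right this mix gives (4/5)·1 + (1/5)·7 = 11/5.
All of the keeper's active replies (Left, Right) yield 11/5, and no column does worse for the kicker. The mix makes the keeper indifferent and guarantees 11/5, so it is optimal.

Yes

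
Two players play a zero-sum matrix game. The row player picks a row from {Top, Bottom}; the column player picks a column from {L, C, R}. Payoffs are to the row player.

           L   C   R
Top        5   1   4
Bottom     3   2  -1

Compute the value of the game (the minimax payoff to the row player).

Row minima: Top → 1, Bottom → -1; maximin = 1.
Column maxima: L → 5, C → 2, R → 4; minimax = 2.
1 ≠ 2, so there is no saddle point; optimal play is mixed.
L is strictly dominated by C (it gives the row player strictly more in every row), so the column player never plays it.
On the remaining 2×2 (Top, Bottom vs C, R):
Let the row player play Top with probability p. Expected payoff against C: 1p + 2(1−p) = −p + 2; against R: 4p + (-1)(1−p) = 5p − 1.
Setting these equal: −p + 2 = 5p − 1 ⇒ −6p = -3 ⇒ p = 1/2, and the value is (-1)·(1/2) + 2 = 3/2.
For the column player: with q = P(C), equating Top's and Bottom's payoffs gives −3q + 4 = 3q − 1 ⇒ q = 5/6.

3/2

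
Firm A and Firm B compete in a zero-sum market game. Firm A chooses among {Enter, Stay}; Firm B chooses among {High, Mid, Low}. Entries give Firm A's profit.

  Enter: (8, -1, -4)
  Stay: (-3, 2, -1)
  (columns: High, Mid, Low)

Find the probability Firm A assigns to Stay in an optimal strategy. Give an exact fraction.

6/7

Row minima: Enter → -4, Stay → -3; maximin = -3.
Column maxima: High → 8, Mid → 2, Low → -1; minimax = -1.
-3 ≠ -1, so there is no saddle point; optimal play is mixed.
Mid is strictly dominated by Low (it gives Firm A strictly more in every row), so Firm B never plays it.
On the remaining 2×2 (Enter, Stay vs High, Low):
Let Firm A play Enter with probability p. Expected payoff against High: 8p + (-3)(1−p) = 11p − 3; against Low: (-4)p + (-1)(1−p) = −3p − 1.
Setting these equal: 11p − 3 = −3p − 1 ⇒ 14p = 2 ⇒ p = 1/7, and the value is (11)·(1/7) − 3 = -10/7.
For Firm B: with q = P(High), equating Enter's and Stay's payoffs gives 12q − 4 = −2q − 1 ⇒ q = 3/14.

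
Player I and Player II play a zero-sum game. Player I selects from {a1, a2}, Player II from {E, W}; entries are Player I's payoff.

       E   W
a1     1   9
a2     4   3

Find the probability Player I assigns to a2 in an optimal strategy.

8/9

Row minima: a1 → 1, a2 → 3; maximin = 3.
Column maxima: E → 4, W → 9; minimax = 4.
3 ≠ 4, so there is no saddle point; optimal play is mixed.
Let Player I play a1 with probability p. Expected payoff against E: 1p + 4(1−p) = −3p + 4; against W: 9p + 3(1−p) = 6p + 3.
Setting these equal: −3p + 4 = 6p + 3 ⇒ −9p = -1 ⇒ p = 1/9, and the value is (-3)·(1/9) + 4 = 11/3.
For Player II: with q = P(E), equating a1's and a2's payoffs gives −8q + 9 = q + 3 ⇒ q = 2/3.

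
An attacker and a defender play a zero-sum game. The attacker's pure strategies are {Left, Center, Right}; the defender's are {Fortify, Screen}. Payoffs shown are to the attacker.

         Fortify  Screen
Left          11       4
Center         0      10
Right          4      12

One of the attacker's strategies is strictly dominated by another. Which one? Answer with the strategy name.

Right gives a strictly higher payoff than Center against every column: 4 > 0, 12 > 10.
So Center is strictly dominated and the attacker never plays it.

Center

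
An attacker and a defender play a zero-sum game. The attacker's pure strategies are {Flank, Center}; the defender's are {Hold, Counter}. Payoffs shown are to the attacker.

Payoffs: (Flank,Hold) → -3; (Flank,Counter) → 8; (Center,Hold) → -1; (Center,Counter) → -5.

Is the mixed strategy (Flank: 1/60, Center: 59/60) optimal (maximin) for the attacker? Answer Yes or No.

No

Against Hold this mix gives (1/60)·(-3) + (59/60)·(-1) = -31/30.
Against Counter this mix gives (1/60)·8 + (59/60)·(-5) = -287/60.
The defender will play Counter, holding the attacker to -287/60. Shifting weight toward the row that does better against Counter would raise this floor (the equalizing mix achieves -23/15 against both Counter and Hold), so the proposed strategy is not optimal.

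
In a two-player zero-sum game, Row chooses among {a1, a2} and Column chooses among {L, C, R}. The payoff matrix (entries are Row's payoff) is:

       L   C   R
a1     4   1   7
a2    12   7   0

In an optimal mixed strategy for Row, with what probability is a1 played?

7/13

Row minima: a1 → 1, a2 → 0; maximin = 1.
Column maxima: L → 12, C → 7, R → 7; minimax = 7.
1 ≠ 7, so there is no saddle point; optimal play is mixed.
L is strictly dominated by C (it gives Row strictly more in every row), so Column never plays it.
On the remaining 2×2 (a1, a2 vs C, R):
Let Row play a1 with probability p. Expected payoff against C: 1p + 7(1−p) = −6p + 7; against R: 7p + 0(1−p) = 7p.
Setting these equal: −6p + 7 = 7p ⇒ −13p = -7 ⇒ p = 7/13, and the value is (-6)·(7/13) + 7 = 49/13.
For Column: with q = P(C), equating a1's and a2's payoffs gives −6q + 7 = 7q ⇒ q = 7/13.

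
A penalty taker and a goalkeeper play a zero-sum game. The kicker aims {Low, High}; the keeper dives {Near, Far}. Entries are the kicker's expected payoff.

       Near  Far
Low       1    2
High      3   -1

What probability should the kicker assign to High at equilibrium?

1/5

Row minima: Low → 1, High → -1; maximin = 1.
Column maxima: Near → 3, Far → 2; minimax = 2.
1 ≠ 2, so there is no saddle point; optimal play is mixed.
Let the kicker play Low with probability p. Expected payoff against Near: 1p + 3(1−p) = −2p + 3; against Far: 2p + (-1)(1−p) = 3p − 1.
Setting these equal: −2p + 3 = 3p − 1 ⇒ −5p = -4 ⇒ p = 4/5, and the value is (-2)·(4/5) + 3 = 7/5.
For the keeper: with q = P(Near), equating Low's and High's payoffs gives −q + 2 = 4q − 1 ⇒ q = 3/5.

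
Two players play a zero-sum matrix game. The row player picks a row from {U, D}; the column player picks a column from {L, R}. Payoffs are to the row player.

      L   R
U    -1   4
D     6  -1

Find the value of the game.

23/12

Row minima: U → -1, D → -1; maximin = -1.
Column maxima: L → 6, R → 4; minimax = 4.
-1 ≠ 4, so there is no saddle point; optimal play is mixed.
Let the row player play U with probability p. Expected payoff against L: (-1)p + 6(1−p) = −7p + 6; against R: 4p + (-1)(1−p) = 5p − 1.
Setting these equal: −7p + 6 = 5p − 1 ⇒ −12p = -7 ⇒ p = 7/12, and the value is (-7)·(7/12) + 6 = 23/12.
For the column player: with q = P(L), equating U's and D's payoffs gives −5q + 4 = 7q − 1 ⇒ q = 5/12.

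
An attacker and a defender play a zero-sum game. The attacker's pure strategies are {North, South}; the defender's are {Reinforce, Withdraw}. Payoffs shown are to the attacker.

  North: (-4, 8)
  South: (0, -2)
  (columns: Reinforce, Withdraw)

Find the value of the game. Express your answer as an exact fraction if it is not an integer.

-4/7

Row minima: North → -4, South → -2; maximin = -2.
Column maxima: Reinforce → 0, Withdraw → 8; minimax = 0.
-2 ≠ 0, so there is no saddle point; optimal play is mixed.
Let the attacker play North with probability p. Expected payoff against Reinforce: (-4)p + 0(1−p) = −4p; against Withdraw: 8p + (-2)(1−p) = 10p − 2.
Setting these equal: −4p = 10p − 2 ⇒ −14p = -2 ⇒ p = 1/7, and the value is (-4)·(1/7) = -4/7.
For the defender: with q = P(Reinforce), equating North's and South's payoffs gives −12q + 8 = 2q − 2 ⇒ q = 5/7.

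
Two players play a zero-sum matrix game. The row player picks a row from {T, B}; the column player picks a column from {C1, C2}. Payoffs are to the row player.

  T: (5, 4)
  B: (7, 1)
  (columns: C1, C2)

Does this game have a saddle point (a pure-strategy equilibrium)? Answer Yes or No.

Row minima: T → 4, B → 1; maximin = 4.
Column maxima: C1 → 7, C2 → 4; minimax = 4.
maximin = minimax = 4, so a saddle point exists.

Yes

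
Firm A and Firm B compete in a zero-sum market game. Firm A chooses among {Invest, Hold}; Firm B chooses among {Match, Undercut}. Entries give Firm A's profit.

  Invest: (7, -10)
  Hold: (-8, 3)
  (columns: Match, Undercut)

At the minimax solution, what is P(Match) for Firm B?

Row minima: Invest → -10, Hold → -8; maximin = -8.
Column maxima: Match → 7, Undercut → 3; minimax = 3.
-8 ≠ 3, so there is no saddle point; optimal play is mixed.
Let Firm A play Invest with probability p. Expected payoff against Match: 7p + (-8)(1−p) = 15p − 8; against Undercut: (-10)p + 3(1−p) = −13p + 3.
Setting these equal: 15p − 8 = −13p + 3 ⇒ 28p = 11 ⇒ p = 11/28, and the value is (15)·(11/28) − 8 = -59/28.
For Firm B: with q = P(Match), equating Invest's and Hold's payoffs gives 17q − 10 = −11q + 3 ⇒ q = 13/28.

13/28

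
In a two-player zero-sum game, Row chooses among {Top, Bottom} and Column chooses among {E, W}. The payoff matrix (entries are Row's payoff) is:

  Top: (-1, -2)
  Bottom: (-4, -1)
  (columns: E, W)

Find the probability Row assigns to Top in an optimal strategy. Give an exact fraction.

Row minima: Top → -2, Bottom → -4; maximin = -2.
Column maxima: E → -1, W → -1; minimax = -1.
-2 ≠ -1, so there is no saddle point; optimal play is mixed.
Let Row play Top with probability p. Expected payoff against E: (-1)p + (-4)(1−p) = 3p − 4; against W: (-2)p + (-1)(1−p) = −p − 1.
Setting these equal: 3p − 4 = −p − 1 ⇒ 4p = 3 ⇒ p = 3/4, and the value is (3)·(3/4) − 4 = -7/4.
For Column: with q = P(E), equating Top's and Bottom's payoffs gives q − 2 = −3q − 1 ⇒ q = 1/4.

3/4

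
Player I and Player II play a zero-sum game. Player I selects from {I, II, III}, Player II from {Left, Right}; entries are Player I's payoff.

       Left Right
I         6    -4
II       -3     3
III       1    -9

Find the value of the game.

Row minima: I → -4, II → -3, III → -9; maximin = -3.
Column maxima: Left → 6, Right → 3; minimax = 3.
-3 ≠ 3, so there is no saddle point; optimal play is mixed.
III is strictly dominated by I, so Player I never plays it.
On the remaining 2×2 (I, II vs Left, Right):
Let Player I play I with probability p. Expected payoff against Left: 6p + (-3)(1−p) = 9p − 3; against Right: (-4)p + 3(1−p) = −7p + 3.
Setting these equal: 9p − 3 = −7p + 3 ⇒ 16p = 6 ⇒ p = 3/8, and the value is (9)·(3/8) − 3 = 3/8.
For Player II: with q = P(Left), equating I's and II's payoffs gives 10q − 4 = −6q + 3 ⇒ q = 7/16.

3/8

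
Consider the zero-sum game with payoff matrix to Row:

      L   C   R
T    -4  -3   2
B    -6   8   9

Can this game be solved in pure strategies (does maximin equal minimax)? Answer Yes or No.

Row minima: T → -4, B → -6; maximin = -4.
Column maxima: L → -4, C → 8, R → 9; minimax = -4.
maximin = minimax = -4, so a saddle point exists.

Yes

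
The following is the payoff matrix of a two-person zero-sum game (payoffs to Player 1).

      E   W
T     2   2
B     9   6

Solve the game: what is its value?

Row minima: T → 2, B → 6; maximin = 6.
Column maxima: E → 9, W → 6; minimax = 6.
Since maximin = minimax = 6, there is a saddle point and the value is 6.

6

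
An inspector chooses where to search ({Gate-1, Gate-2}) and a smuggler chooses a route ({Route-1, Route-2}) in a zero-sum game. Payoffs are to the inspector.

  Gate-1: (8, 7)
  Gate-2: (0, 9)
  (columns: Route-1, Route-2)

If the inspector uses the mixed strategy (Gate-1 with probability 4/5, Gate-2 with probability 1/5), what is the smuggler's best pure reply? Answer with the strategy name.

If the smuggler plays Route-1, the inspector's expected payoff is (4/5)·8 + (1/5)·0 = 32/5.
If the smuggler plays Route-2, the inspector's expected payoff is (4/5)·7 + (1/5)·9 = 37/5.
The smuggler minimizes the inspector's payoff; the smallest is 32/5, so the best response is Route-1.

Route-1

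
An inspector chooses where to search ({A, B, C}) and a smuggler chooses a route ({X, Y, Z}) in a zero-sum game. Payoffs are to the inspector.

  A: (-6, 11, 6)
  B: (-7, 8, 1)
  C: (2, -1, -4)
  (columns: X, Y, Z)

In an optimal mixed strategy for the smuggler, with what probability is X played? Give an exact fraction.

5/9

Row minima: A → -6, B → -7, C → -4; maximin = -4.
Column maxima: X → 2, Y → 11, Z → 6; minimax = 2.
-4 ≠ 2, so there is no saddle point; optimal play is mixed.
B is strictly dominated by A, so the inspector never plays it.
Y is strictly dominated by Z (it gives the inspector strictly more in every row), so the smuggler never plays it.
On the remaining 2×2 (A, C vs X, Z):
Let the inspector play A with probability p. Expected payoff against X: (-6)p + 2(1−p) = −8p + 2; against Z: 6p + (-4)(1−p) = 10p − 4.
Setting these equal: −8p + 2 = 10p − 4 ⇒ −18p = -6 ⇒ p = 1/3, and the value is (-8)·(1/3) + 2 = -2/3.
For the smuggler: with q = P(X), equating A's and C's payoffs gives −12q + 6 = 6q − 4 ⇒ q = 5/9.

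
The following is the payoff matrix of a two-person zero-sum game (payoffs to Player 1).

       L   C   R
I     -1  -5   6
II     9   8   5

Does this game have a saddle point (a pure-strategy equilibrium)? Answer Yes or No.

No

Row minima: I → -5, II → 5; maximin = 5.
Column maxima: L → 9, C → 8, R → 6; minimax = 6.
5 ≠ 6, so no pure-strategy equilibrium exists.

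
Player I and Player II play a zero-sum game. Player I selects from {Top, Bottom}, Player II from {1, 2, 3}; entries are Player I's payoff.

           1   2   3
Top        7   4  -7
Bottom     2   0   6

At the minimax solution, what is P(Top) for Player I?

Row minima: Top → -7, Bottom → 0; maximin = 0.
Column maxima: 1 → 7, 2 → 4, 3 → 6; minimax = 4.
0 ≠ 4, so there is no saddle point; optimal play is mixed.
1 is strictly dominated by 2 (it gives Player I strictly more in every row), so Player II never plays it.
On the remaining 2×2 (Top, Bottom vs 2, 3):
Let Player I play Top with probability p. Expected payoff against 2: 4p + 0(1−p) = 4p; against 3: (-7)p + 6(1−p) = −13p + 6.
Setting these equal: 4p = −13p + 6 ⇒ 17p = 6 ⇒ p = 6/17, and the value is (4)·(6/17) = 24/17.
For Player II: with q = P(2), equating Top's and Bottom's payoffs gives 11q − 7 = −6q + 6 ⇒ q = 13/17.

6/17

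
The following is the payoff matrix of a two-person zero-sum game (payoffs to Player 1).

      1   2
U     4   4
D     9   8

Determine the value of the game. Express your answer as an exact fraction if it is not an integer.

Row minima: U → 4, D → 8; maximin = 8.
Column maxima: 1 → 9, 2 → 8; minimax = 8.
Since maximin = minimax = 8, there is a saddle point and the value is 8.

8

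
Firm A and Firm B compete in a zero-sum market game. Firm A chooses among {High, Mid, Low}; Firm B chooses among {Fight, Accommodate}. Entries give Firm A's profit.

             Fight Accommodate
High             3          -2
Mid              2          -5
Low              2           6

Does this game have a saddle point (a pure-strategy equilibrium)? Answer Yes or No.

No

Row minima: High → -2, Mid → -5, Low → 2; maximin = 2.
Column maxima: Fight → 3, Accommodate → 6; minimax = 3.
2 ≠ 3, so no pure-strategy equilibrium exists.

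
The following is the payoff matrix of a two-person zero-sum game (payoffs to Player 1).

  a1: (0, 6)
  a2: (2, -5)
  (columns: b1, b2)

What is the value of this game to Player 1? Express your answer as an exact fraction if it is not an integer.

12/13

Row minima: a1 → 0, a2 → -5; maximin = 0.
Column maxima: b1 → 2, b2 → 6; minimax = 2.
0 ≠ 2, so there is no saddle point; optimal play is mixed.
Let Player 1 play a1 with probability p. Expected payoff against b1: 0p + 2(1−p) = −2p + 2; against b2: 6p + (-5)(1−p) = 11p − 5.
Setting these equal: −2p + 2 = 11p − 5 ⇒ −13p = -7 ⇒ p = 7/13, and the value is (-2)·(7/13) + 2 = 12/13.
For Player 2: with q = P(b1), equating a1's and a2's payoffs gives −6q + 6 = 7q − 5 ⇒ q = 11/13.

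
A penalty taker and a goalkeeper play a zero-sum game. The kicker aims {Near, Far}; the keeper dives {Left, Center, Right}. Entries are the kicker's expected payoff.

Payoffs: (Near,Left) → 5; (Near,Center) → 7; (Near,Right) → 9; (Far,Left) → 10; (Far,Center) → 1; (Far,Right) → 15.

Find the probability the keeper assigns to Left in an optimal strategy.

Row minima: Near → 5, Far → 1; maximin = 5.
Column maxima: Left → 10, Center → 7, Right → 15; minimax = 7.
5 ≠ 7, so there is no saddle point; optimal play is mixed.
Right is strictly dominated by Left (it gives the kicker strictly more in every row), so the keeper never plays it.
On the remaining 2×2 (Near, Far vs Left, Center):
Let the kicker play Near with probability p. Expected payoff against Left: 5p + 10(1−p) = −5p + 10; against Center: 7p + 1(1−p) = 6p + 1.
Setting these equal: −5p + 10 = 6p + 1 ⇒ −11p = -9 ⇒ p = 9/11, and the value is (-5)·(9/11) + 10 = 65/11.
For the keeper: with q = P(Left), equating Near's and Far's payoffs gives −2q + 7 = 9q + 1 ⇒ q = 6/11.

6/11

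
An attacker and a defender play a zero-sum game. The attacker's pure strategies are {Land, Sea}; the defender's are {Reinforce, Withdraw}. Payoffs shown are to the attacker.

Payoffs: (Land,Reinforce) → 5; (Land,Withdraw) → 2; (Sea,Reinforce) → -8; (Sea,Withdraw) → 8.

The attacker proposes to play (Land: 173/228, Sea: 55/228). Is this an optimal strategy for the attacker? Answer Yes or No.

No

Against Reinforce this mix gives (173/228)·5 + (55/228)·(-8) = 425/228.
Against Withdraw this mix gives (173/228)·2 + (55/228)·8 = 131/38.
The defender will play Reinforce, holding the attacker to 425/228. Shifting weight toward the row that does better against Reinforce would raise this floor (the equalizing mix achieves 56/19 against both Reinforce and Withdraw), so the proposed strategy is not optimal.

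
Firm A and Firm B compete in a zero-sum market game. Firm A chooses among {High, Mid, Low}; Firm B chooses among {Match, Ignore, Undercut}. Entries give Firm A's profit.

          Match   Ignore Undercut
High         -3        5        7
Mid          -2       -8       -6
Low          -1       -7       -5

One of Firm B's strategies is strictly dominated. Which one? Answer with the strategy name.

Undercut

Ignore holds Firm A's payoff strictly below Undercut in every row: 5 < 7, -8 < -6, -7 < -5.
So Undercut is strictly dominated for Firm B.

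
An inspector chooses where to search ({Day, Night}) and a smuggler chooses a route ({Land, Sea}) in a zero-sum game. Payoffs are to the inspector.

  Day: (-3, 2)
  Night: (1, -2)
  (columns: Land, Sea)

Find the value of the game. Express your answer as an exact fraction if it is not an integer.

-1/2

Row minima: Day → -3, Night → -2; maximin = -2.
Column maxima: Land → 1, Sea → 2; minimax = 1.
-2 ≠ 1, so there is no saddle point; optimal play is mixed.
Let the inspector play Day with probability p. Expected payoff against Land: (-3)p + 1(1−p) = −4p + 1; against Sea: 2p + (-2)(1−p) = 4p − 2.
Setting these equal: −4p + 1 = 4p − 2 ⇒ −8p = -3 ⇒ p = 3/8, and the value is (-4)·(3/8) + 1 = -1/2.
For the smuggler: with q = P(Land), equating Day's and Night's payoffs gives −5q + 2 = 3q − 2 ⇒ q = 1/2.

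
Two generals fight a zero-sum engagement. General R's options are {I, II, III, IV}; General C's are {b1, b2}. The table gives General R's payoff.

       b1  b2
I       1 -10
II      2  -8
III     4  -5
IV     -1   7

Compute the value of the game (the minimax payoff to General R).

23/17

Row minima: I → -10, II → -8, III → -5, IV → -1; maximin = -1.
Column maxima: b1 → 4, b2 → 7; minimax = 4.
-1 ≠ 4, so there is no saddle point; optimal play is mixed.
I is strictly dominated by II, so General R never plays it.
II is strictly dominated by III, so General R never plays it.
On the remaining 2×2 (III, IV vs b1, b2):
Let General R play III with probability p. Expected payoff against b1: 4p + (-1)(1−p) = 5p − 1; against b2: (-5)p + 7(1−p) = −12p + 7.
Setting these equal: 5p − 1 = −12p + 7 ⇒ 17p = 8 ⇒ p = 8/17, and the value is (5)·(8/17) − 1 = 23/17.
For General C: with q = P(b1), equating III's and IV's payoffs gives 9q − 5 = −8q + 7 ⇒ q = 12/17.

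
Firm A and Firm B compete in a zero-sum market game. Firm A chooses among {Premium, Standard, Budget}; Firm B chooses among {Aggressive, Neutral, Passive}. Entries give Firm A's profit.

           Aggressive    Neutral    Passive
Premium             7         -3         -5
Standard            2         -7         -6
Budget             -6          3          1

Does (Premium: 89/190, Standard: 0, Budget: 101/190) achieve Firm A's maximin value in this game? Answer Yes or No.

No

Against Aggressive this mix gives (89/190)·7 + (101/190)·(-6) = 17/190.
Against Neutral this mix gives (89/190)·(-3) + (101/190)·3 = 18/95.
Against Passive this mix gives (89/190)·(-5) + (101/190)·1 = -172/95.
Firm B will play Passive, holding Firm A to -172/95. Shifting weight toward the row that does better against Passive would raise this floor (the equalizing mix achieves -23/19 against both Passive and Aggressive), so the proposed strategy is not optimal.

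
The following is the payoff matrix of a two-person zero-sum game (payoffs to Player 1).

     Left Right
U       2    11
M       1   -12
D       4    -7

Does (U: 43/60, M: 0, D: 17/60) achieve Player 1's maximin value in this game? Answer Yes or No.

No

Against Left this mix gives (43/60)·2 + (17/60)·4 = 77/30.
Against Right this mix gives (43/60)·11 + (17/60)·(-7) = 59/10.
Player 2 will play Left, holding Player 1 to 77/30. Shifting weight toward the row that does better against Left would raise this floor (the equalizing mix achieves 29/10 against both Left and Right), so the proposed strategy is not optimal.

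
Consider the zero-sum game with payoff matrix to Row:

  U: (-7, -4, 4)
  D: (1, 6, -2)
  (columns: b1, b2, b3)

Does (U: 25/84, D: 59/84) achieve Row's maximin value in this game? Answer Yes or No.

No

Against b1 this mix gives (25/84)·(-7) + (59/84)·1 = -29/21.
Against b2 this mix gives (25/84)·(-4) + (59/84)·6 = 127/42.
Against b3 this mix gives (25/84)·4 + (59/84)·(-2) = -3/14.
Column will play b1, holding Row to -29/21. Shifting weight toward the row that does better against b1 would raise this floor (the equalizing mix achieves -5/7 against both b1 and b3), so the proposed strategy is not optimal.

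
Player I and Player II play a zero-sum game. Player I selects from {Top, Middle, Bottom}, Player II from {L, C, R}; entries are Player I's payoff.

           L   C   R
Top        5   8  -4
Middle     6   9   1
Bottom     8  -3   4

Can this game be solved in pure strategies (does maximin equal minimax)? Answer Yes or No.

No

Row minima: Top → -4, Middle → 1, Bottom → -3; maximin = 1.
Column maxima: L → 8, C → 9, R → 4; minimax = 4.
1 ≠ 4, so no pure-strategy equilibrium exists.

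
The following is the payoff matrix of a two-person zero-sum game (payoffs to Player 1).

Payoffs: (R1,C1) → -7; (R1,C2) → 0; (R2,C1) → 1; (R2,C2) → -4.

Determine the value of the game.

-7/3

Row minima: R1 → -7, R2 → -4; maximin = -4.
Column maxima: C1 → 1, C2 → 0; minimax = 0.
-4 ≠ 0, so there is no saddle point; optimal play is mixed.
Let Player 1 play R1 with probability p. Expected payoff against C1: (-7)p + 1(1−p) = −8p + 1; against C2: 0p + (-4)(1−p) = 4p − 4.
Setting these equal: −8p + 1 = 4p − 4 ⇒ −12p = -5 ⇒ p = 5/12, and the value is (-8)·(5/12) + 1 = -7/3.
For Player 2: with q = P(C1), equating R1's and R2's payoffs gives −7q = 5q − 4 ⇒ q = 1/3.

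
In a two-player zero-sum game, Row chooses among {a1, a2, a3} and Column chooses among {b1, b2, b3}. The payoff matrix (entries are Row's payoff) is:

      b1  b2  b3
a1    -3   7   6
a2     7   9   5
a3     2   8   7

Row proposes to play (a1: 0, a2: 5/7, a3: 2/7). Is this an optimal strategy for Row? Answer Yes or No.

Against b1 this mix gives (5/7)·7 + (2/7)·2 = 39/7.
Against b2 this mix gives (5/7)·9 + (2/7)·8 = 61/7.
Against b3 this mix gives (5/7)·5 + (2/7)·7 = 39/7.
All of Column's active replies (b1, b3) yield 39/7, and no column does worse for Row. The mix makes Column indifferent and guarantees 39/7, so it is optimal.

Yes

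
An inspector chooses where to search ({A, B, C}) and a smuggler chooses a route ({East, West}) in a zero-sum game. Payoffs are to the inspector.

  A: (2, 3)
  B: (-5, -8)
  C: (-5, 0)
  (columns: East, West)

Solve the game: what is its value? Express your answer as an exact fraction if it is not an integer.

2

Row minima: A → 2, B → -8, C → -5; maximin = 2.
Column maxima: East → 2, West → 3; minimax = 2.
Since maximin = minimax = 2, there is a saddle point and the value is 2.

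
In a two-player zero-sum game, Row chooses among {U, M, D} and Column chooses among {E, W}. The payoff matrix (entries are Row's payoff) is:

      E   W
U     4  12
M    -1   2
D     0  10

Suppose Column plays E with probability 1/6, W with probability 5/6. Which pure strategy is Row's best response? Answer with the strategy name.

U

Expected payoff of U: (1/6)·4 + (5/6)·12 = 32/3.
Expected payoff of M: (1/6)·(-1) + (5/6)·2 = 3/2.
Expected payoff of D: (1/6)·0 + (5/6)·10 = 25/3.
The largest is 32/3, so Row's best response is U.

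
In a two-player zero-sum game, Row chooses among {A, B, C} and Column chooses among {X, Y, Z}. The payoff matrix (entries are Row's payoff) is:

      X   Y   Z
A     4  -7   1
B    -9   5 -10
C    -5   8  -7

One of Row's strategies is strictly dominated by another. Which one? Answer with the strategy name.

B

C gives a strictly higher payoff than B against every column: -5 > -9, 8 > 5, -7 > -10.
So B is strictly dominated and Row never plays it.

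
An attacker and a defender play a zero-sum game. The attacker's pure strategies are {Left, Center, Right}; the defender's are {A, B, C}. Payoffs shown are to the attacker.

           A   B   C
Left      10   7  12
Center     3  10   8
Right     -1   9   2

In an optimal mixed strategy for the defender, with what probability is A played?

Row minima: Left → 7, Center → 3, Right → -1; maximin = 7.
Column maxima: A → 10, B → 10, C → 12; minimax = 10.
7 ≠ 10, so there is no saddle point; optimal play is mixed.
Right is strictly dominated by Center, so the attacker never plays it.
C is strictly dominated by A (it gives the attacker strictly more in every row), so the defender never plays it.
On the remaining 2×2 (Left, Center vs A, B):
Let the attacker play Left with probability p. Expected payoff against A: 10p + 3(1−p) = 7p + 3; against B: 7p + 10(1−p) = −3p + 10.
Setting these equal: 7p + 3 = −3p + 10 ⇒ 10p = 7 ⇒ p = 7/10, and the value is (7)·(7/10) + 3 = 79/10.
For the defender: with q = P(A), equating Left's and Center's payoffs gives 3q + 7 = −7q + 10 ⇒ q = 3/10.

3/10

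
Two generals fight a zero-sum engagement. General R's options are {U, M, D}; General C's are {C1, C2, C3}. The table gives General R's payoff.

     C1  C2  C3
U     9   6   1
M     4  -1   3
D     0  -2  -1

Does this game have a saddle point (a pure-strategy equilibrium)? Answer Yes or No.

No

Row minima: U → 1, M → -1, D → -2; maximin = 1.
Column maxima: C1 → 9, C2 → 6, C3 → 3; minimax = 3.
1 ≠ 3, so no pure-strategy equilibrium exists.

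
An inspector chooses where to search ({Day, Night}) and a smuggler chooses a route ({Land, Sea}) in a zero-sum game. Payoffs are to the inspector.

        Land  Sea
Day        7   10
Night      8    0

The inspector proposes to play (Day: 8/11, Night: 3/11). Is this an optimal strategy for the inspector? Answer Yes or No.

Yes

Against Land this mix gives (8/11)·7 + (3/11)·8 = 80/11.
Against Sea this mix gives (8/11)·10 + (3/11)·0 = 80/11.
All of the smuggler's active replies (Land, Sea) yield 80/11, and no column does worse for the inspector. The mix makes the smuggler indifferent and guarantees 80/11, so it is optimal.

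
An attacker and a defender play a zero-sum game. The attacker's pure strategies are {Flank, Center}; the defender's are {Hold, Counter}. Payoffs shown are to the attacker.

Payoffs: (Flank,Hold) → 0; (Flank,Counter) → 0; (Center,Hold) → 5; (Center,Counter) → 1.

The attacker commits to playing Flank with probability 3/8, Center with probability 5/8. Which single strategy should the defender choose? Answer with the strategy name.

If the defender plays Hold, the attacker's expected payoff is (3/8)·0 + (5/8)·5 = 25/8.
If the defender plays Counter, the attacker's expected payoff is (3/8)·0 + (5/8)·1 = 5/8.
The defender minimizes the attacker's payoff; the smallest is 5/8, so the best response is Counter.

Counter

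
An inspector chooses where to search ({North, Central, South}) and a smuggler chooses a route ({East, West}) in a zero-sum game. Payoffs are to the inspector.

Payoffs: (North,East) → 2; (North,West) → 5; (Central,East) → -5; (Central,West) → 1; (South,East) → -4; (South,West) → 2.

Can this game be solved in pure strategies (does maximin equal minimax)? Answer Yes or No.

Row minima: North → 2, Central → -5, South → -4; maximin = 2.
Column maxima: East → 2, West → 5; minimax = 2.
maximin = minimax = 2, so a saddle point exists.

Yes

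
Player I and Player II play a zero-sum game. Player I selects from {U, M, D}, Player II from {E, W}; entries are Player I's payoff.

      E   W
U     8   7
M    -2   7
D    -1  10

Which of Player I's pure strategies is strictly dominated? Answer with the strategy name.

M

D gives a strictly higher payoff than M against every column: -1 > -2, 10 > 7.
So M is strictly dominated and Player I never plays it.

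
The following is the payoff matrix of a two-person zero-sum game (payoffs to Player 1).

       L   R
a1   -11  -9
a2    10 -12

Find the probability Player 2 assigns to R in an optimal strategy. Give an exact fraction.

Row minima: a1 → -11, a2 → -12; maximin = -11.
Column maxima: L → 10, R → -9; minimax = -9.
-11 ≠ -9, so there is no saddle point; optimal play is mixed.
Let Player 1 play a1 with probability p. Expected payoff against L: (-11)p + 10(1−p) = −21p + 10; against R: (-9)p + (-12)(1−p) = 3p − 12.
Setting these equal: −21p + 10 = 3p − 12 ⇒ −24p = -22 ⇒ p = 11/12, and the value is (-21)·(11/12) + 10 = -37/4.
For Player 2: with q = P(L), equating a1's and a2's payoffs gives −2q − 9 = 22q − 12 ⇒ q = 1/8.

7/8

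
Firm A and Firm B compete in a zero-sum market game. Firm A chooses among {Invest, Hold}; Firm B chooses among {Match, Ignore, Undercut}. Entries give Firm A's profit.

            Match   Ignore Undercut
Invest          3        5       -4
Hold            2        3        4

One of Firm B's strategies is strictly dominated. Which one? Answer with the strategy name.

Ignore

Match holds Firm A's payoff strictly below Ignore in every row: 3 < 5, 2 < 3.
So Ignore is strictly dominated for Firm B.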